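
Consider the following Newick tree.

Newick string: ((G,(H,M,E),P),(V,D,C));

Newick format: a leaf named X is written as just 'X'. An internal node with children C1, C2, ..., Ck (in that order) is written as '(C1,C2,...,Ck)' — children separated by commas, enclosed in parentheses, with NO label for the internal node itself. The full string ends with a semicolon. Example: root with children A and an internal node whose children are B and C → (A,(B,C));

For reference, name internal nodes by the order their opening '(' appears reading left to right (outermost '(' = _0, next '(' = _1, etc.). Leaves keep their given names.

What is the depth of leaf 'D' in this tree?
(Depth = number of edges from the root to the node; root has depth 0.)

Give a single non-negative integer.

Newick: ((G,(H,M,E),P),(V,D,C));
Naming internals by '(' encounter order: outermost '(' = _0, next = _1, ...
Query node: D
Path from root: _0 -> _3 -> D
Depth of D: 2 (number of edges from root)

Answer: 2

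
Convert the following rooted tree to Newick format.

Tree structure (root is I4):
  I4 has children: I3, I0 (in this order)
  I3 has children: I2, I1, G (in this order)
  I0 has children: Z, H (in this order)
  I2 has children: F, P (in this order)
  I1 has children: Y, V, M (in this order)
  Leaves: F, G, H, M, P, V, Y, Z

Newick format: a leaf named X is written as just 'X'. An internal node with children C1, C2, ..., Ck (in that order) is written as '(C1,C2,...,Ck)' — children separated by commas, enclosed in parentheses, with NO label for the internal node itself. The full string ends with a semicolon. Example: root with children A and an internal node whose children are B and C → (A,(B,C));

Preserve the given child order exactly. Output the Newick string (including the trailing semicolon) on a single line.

Answer: (((F,P),(Y,V,M),G),(Z,H));

Derivation:
internal I4 with children ['I3', 'I0']
  internal I3 with children ['I2', 'I1', 'G']
    internal I2 with children ['F', 'P']
      leaf 'F' → 'F'
      leaf 'P' → 'P'
    → '(F,P)'
    internal I1 with children ['Y', 'V', 'M']
      leaf 'Y' → 'Y'
      leaf 'V' → 'V'
      leaf 'M' → 'M'
    → '(Y,V,M)'
    leaf 'G' → 'G'
  → '((F,P),(Y,V,M),G)'
  internal I0 with children ['Z', 'H']
    leaf 'Z' → 'Z'
    leaf 'H' → 'H'
  → '(Z,H)'
→ '(((F,P),(Y,V,M),G),(Z,H))'
Final: (((F,P),(Y,V,M),G),(Z,H));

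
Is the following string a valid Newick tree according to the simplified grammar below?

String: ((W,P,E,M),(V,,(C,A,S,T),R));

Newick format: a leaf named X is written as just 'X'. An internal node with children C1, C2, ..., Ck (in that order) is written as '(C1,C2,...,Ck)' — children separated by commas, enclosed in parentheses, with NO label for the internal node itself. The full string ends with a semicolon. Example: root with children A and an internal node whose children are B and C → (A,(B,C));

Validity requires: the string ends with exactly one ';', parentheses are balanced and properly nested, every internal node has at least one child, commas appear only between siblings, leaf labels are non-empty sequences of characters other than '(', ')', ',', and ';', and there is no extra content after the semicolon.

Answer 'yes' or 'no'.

Input: ((W,P,E,M),(V,,(C,A,S,T),R));
Paren balance: 4 '(' vs 4 ')' OK
Ends with single ';': True
Full parse: FAILS (empty leaf label at pos 14)
Valid: False

Answer: no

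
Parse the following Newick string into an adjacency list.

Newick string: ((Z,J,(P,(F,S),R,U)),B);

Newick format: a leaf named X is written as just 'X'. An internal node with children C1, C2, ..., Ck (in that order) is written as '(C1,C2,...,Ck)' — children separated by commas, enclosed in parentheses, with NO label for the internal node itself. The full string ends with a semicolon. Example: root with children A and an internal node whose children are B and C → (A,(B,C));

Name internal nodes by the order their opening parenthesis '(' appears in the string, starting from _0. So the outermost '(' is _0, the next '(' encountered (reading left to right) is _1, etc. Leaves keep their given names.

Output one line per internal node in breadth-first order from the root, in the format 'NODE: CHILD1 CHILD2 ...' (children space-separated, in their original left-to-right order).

Input: ((Z,J,(P,(F,S),R,U)),B);
Scanning left-to-right, naming '(' by encounter order:
  pos 0: '(' -> open internal node _0 (depth 1)
  pos 1: '(' -> open internal node _1 (depth 2)
  pos 6: '(' -> open internal node _2 (depth 3)
  pos 9: '(' -> open internal node _3 (depth 4)
  pos 13: ')' -> close internal node _3 (now at depth 3)
  pos 18: ')' -> close internal node _2 (now at depth 2)
  pos 19: ')' -> close internal node _1 (now at depth 1)
  pos 22: ')' -> close internal node _0 (now at depth 0)
Total internal nodes: 4
BFS adjacency from root:
  _0: _1 B
  _1: Z J _2
  _2: P _3 R U
  _3: F S

Answer: _0: _1 B
_1: Z J _2
_2: P _3 R U
_3: F S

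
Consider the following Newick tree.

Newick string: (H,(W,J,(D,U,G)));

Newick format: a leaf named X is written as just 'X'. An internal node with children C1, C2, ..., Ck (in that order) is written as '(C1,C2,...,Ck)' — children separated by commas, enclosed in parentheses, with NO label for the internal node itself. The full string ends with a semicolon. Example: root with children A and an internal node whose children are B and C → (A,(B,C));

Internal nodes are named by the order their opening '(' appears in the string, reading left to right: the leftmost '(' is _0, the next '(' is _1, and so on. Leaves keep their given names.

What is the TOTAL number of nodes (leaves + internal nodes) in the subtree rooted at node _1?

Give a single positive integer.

Answer: 7

Derivation:
Newick: (H,(W,J,(D,U,G)));
Locate _1: it is the '(' at position 3 (the 2nd '(' reading left to right).
Query: subtree rooted at _1
_1: subtree_size = 1 + 6
  W: subtree_size = 1 + 0
  J: subtree_size = 1 + 0
  _2: subtree_size = 1 + 3
    D: subtree_size = 1 + 0
    U: subtree_size = 1 + 0
    G: subtree_size = 1 + 0
Total subtree size of _1: 7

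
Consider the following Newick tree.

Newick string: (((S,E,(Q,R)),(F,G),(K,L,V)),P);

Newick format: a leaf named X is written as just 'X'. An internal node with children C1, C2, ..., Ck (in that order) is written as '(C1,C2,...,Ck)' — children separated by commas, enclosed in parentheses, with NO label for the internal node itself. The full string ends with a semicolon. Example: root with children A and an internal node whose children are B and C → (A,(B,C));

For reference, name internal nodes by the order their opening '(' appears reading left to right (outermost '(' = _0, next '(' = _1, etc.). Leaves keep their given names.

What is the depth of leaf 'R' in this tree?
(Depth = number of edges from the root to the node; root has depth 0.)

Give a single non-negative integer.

Newick: (((S,E,(Q,R)),(F,G),(K,L,V)),P);
Naming internals by '(' encounter order: outermost '(' = _0, next = _1, ...
Query node: R
Path from root: _0 -> _1 -> _2 -> _3 -> R
Depth of R: 4 (number of edges from root)

Answer: 4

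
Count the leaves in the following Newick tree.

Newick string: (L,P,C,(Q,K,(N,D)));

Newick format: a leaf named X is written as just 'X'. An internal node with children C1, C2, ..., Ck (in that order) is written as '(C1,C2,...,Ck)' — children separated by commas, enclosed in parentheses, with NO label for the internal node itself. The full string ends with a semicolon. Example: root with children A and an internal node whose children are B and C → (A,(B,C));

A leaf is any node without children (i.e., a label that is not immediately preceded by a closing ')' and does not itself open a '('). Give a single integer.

Answer: 7

Derivation:
Newick: (L,P,C,(Q,K,(N,D)));
Scan left-to-right; a leaf is any maximal label run not followed by '(':
  pos 1: leaf 'L' → count = 1
  pos 3: leaf 'P' → count = 2
  pos 5: leaf 'C' → count = 3
  pos 8: leaf 'Q' → count = 4
  pos 10: leaf 'K' → count = 5
  pos 13: leaf 'N' → count = 6
  pos 15: leaf 'D' → count = 7
Total leaves: 7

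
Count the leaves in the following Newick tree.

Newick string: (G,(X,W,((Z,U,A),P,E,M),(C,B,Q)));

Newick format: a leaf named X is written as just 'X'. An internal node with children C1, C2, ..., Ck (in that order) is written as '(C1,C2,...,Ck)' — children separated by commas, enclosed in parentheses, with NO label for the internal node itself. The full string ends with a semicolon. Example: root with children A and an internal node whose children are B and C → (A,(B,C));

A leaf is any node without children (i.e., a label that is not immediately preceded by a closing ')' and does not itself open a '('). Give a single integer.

Newick: (G,(X,W,((Z,U,A),P,E,M),(C,B,Q)));
Scan left-to-right; a leaf is any maximal label run not followed by '(':
  pos 1: leaf 'G' → count = 1
  pos 4: leaf 'X' → count = 2
  pos 6: leaf 'W' → count = 3
  pos 10: leaf 'Z' → count = 4
  pos 12: leaf 'U' → count = 5
  pos 14: leaf 'A' → count = 6
  pos 17: leaf 'P' → count = 7
  pos 19: leaf 'E' → count = 8
  pos 21: leaf 'M' → count = 9
  pos 25: leaf 'C' → count = 10
  pos 27: leaf 'B' → count = 11
  pos 29: leaf 'Q' → count = 12
Total leaves: 12

Answer: 12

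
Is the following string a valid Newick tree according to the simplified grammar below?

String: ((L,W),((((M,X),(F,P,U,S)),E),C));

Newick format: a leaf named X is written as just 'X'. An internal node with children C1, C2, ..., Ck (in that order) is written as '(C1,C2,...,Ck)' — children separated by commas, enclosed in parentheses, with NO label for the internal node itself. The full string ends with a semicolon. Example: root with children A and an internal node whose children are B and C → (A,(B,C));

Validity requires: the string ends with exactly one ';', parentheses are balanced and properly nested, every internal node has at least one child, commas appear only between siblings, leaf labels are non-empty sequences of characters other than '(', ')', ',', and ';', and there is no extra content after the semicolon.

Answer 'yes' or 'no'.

Answer: yes

Derivation:
Input: ((L,W),((((M,X),(F,P,U,S)),E),C));
Paren balance: 7 '(' vs 7 ')' OK
Ends with single ';': True
Full parse: OK
Valid: True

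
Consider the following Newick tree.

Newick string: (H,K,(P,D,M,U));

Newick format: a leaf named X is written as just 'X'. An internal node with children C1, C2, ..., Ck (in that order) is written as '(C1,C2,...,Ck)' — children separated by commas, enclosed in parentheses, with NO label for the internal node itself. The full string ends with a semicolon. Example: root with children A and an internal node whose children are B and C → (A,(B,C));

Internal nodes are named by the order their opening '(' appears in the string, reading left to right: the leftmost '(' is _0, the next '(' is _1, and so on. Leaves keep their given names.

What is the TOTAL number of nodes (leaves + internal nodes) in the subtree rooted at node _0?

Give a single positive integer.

Newick: (H,K,(P,D,M,U));
Locate _0: it is the '(' at position 0 (the 1st '(' reading left to right).
Query: subtree rooted at _0
_0: subtree_size = 1 + 7
  H: subtree_size = 1 + 0
  K: subtree_size = 1 + 0
  _1: subtree_size = 1 + 4
    P: subtree_size = 1 + 0
    D: subtree_size = 1 + 0
    M: subtree_size = 1 + 0
    U: subtree_size = 1 + 0
Total subtree size of _0: 8

Answer: 8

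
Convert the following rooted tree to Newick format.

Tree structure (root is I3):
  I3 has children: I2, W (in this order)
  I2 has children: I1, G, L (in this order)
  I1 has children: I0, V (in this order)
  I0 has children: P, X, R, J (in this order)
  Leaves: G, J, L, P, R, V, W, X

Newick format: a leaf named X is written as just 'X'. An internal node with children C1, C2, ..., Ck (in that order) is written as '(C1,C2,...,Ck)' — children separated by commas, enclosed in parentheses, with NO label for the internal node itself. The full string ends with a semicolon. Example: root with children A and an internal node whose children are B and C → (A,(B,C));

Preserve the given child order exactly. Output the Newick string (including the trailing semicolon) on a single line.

Answer: ((((P,X,R,J),V),G,L),W);

Derivation:
internal I3 with children ['I2', 'W']
  internal I2 with children ['I1', 'G', 'L']
    internal I1 with children ['I0', 'V']
      internal I0 with children ['P', 'X', 'R', 'J']
        leaf 'P' → 'P'
        leaf 'X' → 'X'
        leaf 'R' → 'R'
        leaf 'J' → 'J'
      → '(P,X,R,J)'
      leaf 'V' → 'V'
    → '((P,X,R,J),V)'
    leaf 'G' → 'G'
    leaf 'L' → 'L'
  → '(((P,X,R,J),V),G,L)'
  leaf 'W' → 'W'
→ '((((P,X,R,J),V),G,L),W)'
Final: ((((P,X,R,J),V),G,L),W);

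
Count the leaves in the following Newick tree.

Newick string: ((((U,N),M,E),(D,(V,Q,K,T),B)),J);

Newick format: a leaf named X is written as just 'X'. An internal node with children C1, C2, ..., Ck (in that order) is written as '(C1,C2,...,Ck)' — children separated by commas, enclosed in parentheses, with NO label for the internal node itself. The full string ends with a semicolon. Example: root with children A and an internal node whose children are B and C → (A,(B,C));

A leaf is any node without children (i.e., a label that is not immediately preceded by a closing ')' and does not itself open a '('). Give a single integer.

Answer: 11

Derivation:
Newick: ((((U,N),M,E),(D,(V,Q,K,T),B)),J);
Scan left-to-right; a leaf is any maximal label run not followed by '(':
  pos 4: leaf 'U' → count = 1
  pos 6: leaf 'N' → count = 2
  pos 9: leaf 'M' → count = 3
  pos 11: leaf 'E' → count = 4
  pos 15: leaf 'D' → count = 5
  pos 18: leaf 'V' → count = 6
  pos 20: leaf 'Q' → count = 7
  pos 22: leaf 'K' → count = 8
  pos 24: leaf 'T' → count = 9
  pos 27: leaf 'B' → count = 10
  pos 31: leaf 'J' → count = 11
Total leaves: 11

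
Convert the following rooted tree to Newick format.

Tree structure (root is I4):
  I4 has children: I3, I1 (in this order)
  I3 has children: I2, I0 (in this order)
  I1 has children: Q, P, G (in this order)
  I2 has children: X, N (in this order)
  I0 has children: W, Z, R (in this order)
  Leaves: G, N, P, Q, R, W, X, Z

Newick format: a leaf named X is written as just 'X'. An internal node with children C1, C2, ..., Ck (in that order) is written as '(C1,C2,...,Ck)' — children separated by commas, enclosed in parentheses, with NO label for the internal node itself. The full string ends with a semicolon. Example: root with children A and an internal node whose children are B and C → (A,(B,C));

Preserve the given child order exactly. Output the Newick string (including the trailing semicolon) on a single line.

Answer: (((X,N),(W,Z,R)),(Q,P,G));

Derivation:
internal I4 with children ['I3', 'I1']
  internal I3 with children ['I2', 'I0']
    internal I2 with children ['X', 'N']
      leaf 'X' → 'X'
      leaf 'N' → 'N'
    → '(X,N)'
    internal I0 with children ['W', 'Z', 'R']
      leaf 'W' → 'W'
      leaf 'Z' → 'Z'
      leaf 'R' → 'R'
    → '(W,Z,R)'
  → '((X,N),(W,Z,R))'
  internal I1 with children ['Q', 'P', 'G']
    leaf 'Q' → 'Q'
    leaf 'P' → 'P'
    leaf 'G' → 'G'
  → '(Q,P,G)'
→ '(((X,N),(W,Z,R)),(Q,P,G))'
Final: (((X,N),(W,Z,R)),(Q,P,G));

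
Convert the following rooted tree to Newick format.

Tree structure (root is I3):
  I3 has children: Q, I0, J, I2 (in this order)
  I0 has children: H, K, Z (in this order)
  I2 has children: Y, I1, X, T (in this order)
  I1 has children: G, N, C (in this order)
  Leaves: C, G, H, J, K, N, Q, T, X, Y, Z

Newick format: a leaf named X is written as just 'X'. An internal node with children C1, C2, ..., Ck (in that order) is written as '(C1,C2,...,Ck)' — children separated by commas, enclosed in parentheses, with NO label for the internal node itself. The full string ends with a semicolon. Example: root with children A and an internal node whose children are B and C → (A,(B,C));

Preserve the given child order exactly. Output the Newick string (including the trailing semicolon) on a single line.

internal I3 with children ['Q', 'I0', 'J', 'I2']
  leaf 'Q' → 'Q'
  internal I0 with children ['H', 'K', 'Z']
    leaf 'H' → 'H'
    leaf 'K' → 'K'
    leaf 'Z' → 'Z'
  → '(H,K,Z)'
  leaf 'J' → 'J'
  internal I2 with children ['Y', 'I1', 'X', 'T']
    leaf 'Y' → 'Y'
    internal I1 with children ['G', 'N', 'C']
      leaf 'G' → 'G'
      leaf 'N' → 'N'
      leaf 'C' → 'C'
    → '(G,N,C)'
    leaf 'X' → 'X'
    leaf 'T' → 'T'
  → '(Y,(G,N,C),X,T)'
→ '(Q,(H,K,Z),J,(Y,(G,N,C),X,T))'
Final: (Q,(H,K,Z),J,(Y,(G,N,C),X,T));

Answer: (Q,(H,K,Z),J,(Y,(G,N,C),X,T));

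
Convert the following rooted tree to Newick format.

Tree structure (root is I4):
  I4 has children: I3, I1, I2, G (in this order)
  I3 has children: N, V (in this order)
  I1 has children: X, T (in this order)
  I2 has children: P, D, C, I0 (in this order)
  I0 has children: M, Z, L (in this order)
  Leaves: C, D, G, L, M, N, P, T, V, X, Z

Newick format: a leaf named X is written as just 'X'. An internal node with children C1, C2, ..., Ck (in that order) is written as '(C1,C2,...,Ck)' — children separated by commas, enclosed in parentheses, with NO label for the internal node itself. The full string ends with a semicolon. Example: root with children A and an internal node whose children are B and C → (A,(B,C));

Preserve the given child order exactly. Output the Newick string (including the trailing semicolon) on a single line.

internal I4 with children ['I3', 'I1', 'I2', 'G']
  internal I3 with children ['N', 'V']
    leaf 'N' → 'N'
    leaf 'V' → 'V'
  → '(N,V)'
  internal I1 with children ['X', 'T']
    leaf 'X' → 'X'
    leaf 'T' → 'T'
  → '(X,T)'
  internal I2 with children ['P', 'D', 'C', 'I0']
    leaf 'P' → 'P'
    leaf 'D' → 'D'
    leaf 'C' → 'C'
    internal I0 with children ['M', 'Z', 'L']
      leaf 'M' → 'M'
      leaf 'Z' → 'Z'
      leaf 'L' → 'L'
    → '(M,Z,L)'
  → '(P,D,C,(M,Z,L))'
  leaf 'G' → 'G'
→ '((N,V),(X,T),(P,D,C,(M,Z,L)),G)'
Final: ((N,V),(X,T),(P,D,C,(M,Z,L)),G);

Answer: ((N,V),(X,T),(P,D,C,(M,Z,L)),G);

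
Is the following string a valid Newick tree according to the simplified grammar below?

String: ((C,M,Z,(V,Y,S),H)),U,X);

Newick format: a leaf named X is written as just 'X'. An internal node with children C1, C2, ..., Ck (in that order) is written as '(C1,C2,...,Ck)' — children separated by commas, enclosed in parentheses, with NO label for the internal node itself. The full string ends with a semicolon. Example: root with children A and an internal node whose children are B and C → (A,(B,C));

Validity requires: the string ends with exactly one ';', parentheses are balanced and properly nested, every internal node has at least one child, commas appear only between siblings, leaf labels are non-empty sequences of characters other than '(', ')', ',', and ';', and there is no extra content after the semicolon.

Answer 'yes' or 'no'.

Answer: no

Derivation:
Input: ((C,M,Z,(V,Y,S),H)),U,X);
Paren balance: 3 '(' vs 4 ')' MISMATCH
Ends with single ';': True
Full parse: FAILS (extra content after tree at pos 19)
Valid: False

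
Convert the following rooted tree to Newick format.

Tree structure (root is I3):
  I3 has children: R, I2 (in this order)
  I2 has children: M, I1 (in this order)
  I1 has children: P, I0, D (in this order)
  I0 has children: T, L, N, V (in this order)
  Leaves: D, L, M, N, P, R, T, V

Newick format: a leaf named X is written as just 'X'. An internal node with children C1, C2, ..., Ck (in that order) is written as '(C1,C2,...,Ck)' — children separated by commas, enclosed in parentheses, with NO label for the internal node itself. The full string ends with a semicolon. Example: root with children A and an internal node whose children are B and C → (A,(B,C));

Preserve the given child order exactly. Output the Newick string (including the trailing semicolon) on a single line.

internal I3 with children ['R', 'I2']
  leaf 'R' → 'R'
  internal I2 with children ['M', 'I1']
    leaf 'M' → 'M'
    internal I1 with children ['P', 'I0', 'D']
      leaf 'P' → 'P'
      internal I0 with children ['T', 'L', 'N', 'V']
        leaf 'T' → 'T'
        leaf 'L' → 'L'
        leaf 'N' → 'N'
        leaf 'V' → 'V'
      → '(T,L,N,V)'
      leaf 'D' → 'D'
    → '(P,(T,L,N,V),D)'
  → '(M,(P,(T,L,N,V),D))'
→ '(R,(M,(P,(T,L,N,V),D)))'
Final: (R,(M,(P,(T,L,N,V),D)));

Answer: (R,(M,(P,(T,L,N,V),D)));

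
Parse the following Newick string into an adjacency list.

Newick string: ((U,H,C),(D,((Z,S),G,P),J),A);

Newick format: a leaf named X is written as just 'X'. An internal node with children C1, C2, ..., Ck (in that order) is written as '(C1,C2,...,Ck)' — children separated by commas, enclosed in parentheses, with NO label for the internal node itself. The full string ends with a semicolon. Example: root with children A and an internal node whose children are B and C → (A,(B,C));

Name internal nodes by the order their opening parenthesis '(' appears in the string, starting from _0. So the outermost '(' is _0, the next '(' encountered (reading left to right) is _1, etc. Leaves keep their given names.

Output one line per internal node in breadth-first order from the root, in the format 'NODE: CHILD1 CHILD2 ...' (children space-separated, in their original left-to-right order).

Answer: _0: _1 _2 A
_1: U H C
_2: D _3 J
_3: _4 G P
_4: Z S

Derivation:
Input: ((U,H,C),(D,((Z,S),G,P),J),A);
Scanning left-to-right, naming '(' by encounter order:
  pos 0: '(' -> open internal node _0 (depth 1)
  pos 1: '(' -> open internal node _1 (depth 2)
  pos 7: ')' -> close internal node _1 (now at depth 1)
  pos 9: '(' -> open internal node _2 (depth 2)
  pos 12: '(' -> open internal node _3 (depth 3)
  pos 13: '(' -> open internal node _4 (depth 4)
  pos 17: ')' -> close internal node _4 (now at depth 3)
  pos 22: ')' -> close internal node _3 (now at depth 2)
  pos 25: ')' -> close internal node _2 (now at depth 1)
  pos 28: ')' -> close internal node _0 (now at depth 0)
Total internal nodes: 5
BFS adjacency from root:
  _0: _1 _2 A
  _1: U H C
  _2: D _3 J
  _3: _4 G P
  _4: Z S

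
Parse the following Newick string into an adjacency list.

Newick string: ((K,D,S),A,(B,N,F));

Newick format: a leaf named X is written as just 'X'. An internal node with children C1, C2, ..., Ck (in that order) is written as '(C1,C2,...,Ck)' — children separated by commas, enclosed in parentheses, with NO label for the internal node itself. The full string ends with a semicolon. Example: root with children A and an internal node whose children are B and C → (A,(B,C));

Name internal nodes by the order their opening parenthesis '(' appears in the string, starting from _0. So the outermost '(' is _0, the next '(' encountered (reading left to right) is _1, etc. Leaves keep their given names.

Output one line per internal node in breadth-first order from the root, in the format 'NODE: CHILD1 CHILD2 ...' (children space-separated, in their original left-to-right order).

Answer: _0: _1 A _2
_1: K D S
_2: B N F

Derivation:
Input: ((K,D,S),A,(B,N,F));
Scanning left-to-right, naming '(' by encounter order:
  pos 0: '(' -> open internal node _0 (depth 1)
  pos 1: '(' -> open internal node _1 (depth 2)
  pos 7: ')' -> close internal node _1 (now at depth 1)
  pos 11: '(' -> open internal node _2 (depth 2)
  pos 17: ')' -> close internal node _2 (now at depth 1)
  pos 18: ')' -> close internal node _0 (now at depth 0)
Total internal nodes: 3
BFS adjacency from root:
  _0: _1 A _2
  _1: K D S
  _2: B N F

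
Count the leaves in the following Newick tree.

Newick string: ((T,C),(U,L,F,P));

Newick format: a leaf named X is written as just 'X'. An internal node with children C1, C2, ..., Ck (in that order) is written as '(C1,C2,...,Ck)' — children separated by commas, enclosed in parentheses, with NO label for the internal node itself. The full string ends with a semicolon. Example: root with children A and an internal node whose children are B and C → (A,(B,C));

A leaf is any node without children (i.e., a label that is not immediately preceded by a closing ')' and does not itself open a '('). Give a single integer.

Newick: ((T,C),(U,L,F,P));
Scan left-to-right; a leaf is any maximal label run not followed by '(':
  pos 2: leaf 'T' → count = 1
  pos 4: leaf 'C' → count = 2
  pos 8: leaf 'U' → count = 3
  pos 10: leaf 'L' → count = 4
  pos 12: leaf 'F' → count = 5
  pos 14: leaf 'P' → count = 6
Total leaves: 6

Answer: 6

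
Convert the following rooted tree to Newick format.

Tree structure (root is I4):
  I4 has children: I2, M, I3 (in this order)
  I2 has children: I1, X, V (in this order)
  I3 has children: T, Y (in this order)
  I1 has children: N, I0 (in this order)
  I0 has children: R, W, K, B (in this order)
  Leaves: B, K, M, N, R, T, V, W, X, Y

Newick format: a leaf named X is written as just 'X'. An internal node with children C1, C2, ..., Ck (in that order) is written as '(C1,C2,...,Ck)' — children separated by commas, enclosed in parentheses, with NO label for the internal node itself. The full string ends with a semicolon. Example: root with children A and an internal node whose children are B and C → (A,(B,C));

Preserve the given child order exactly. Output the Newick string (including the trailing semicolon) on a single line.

Answer: (((N,(R,W,K,B)),X,V),M,(T,Y));

Derivation:
internal I4 with children ['I2', 'M', 'I3']
  internal I2 with children ['I1', 'X', 'V']
    internal I1 with children ['N', 'I0']
      leaf 'N' → 'N'
      internal I0 with children ['R', 'W', 'K', 'B']
        leaf 'R' → 'R'
        leaf 'W' → 'W'
        leaf 'K' → 'K'
        leaf 'B' → 'B'
      → '(R,W,K,B)'
    → '(N,(R,W,K,B))'
    leaf 'X' → 'X'
    leaf 'V' → 'V'
  → '((N,(R,W,K,B)),X,V)'
  leaf 'M' → 'M'
  internal I3 with children ['T', 'Y']
    leaf 'T' → 'T'
    leaf 'Y' → 'Y'
  → '(T,Y)'
→ '(((N,(R,W,K,B)),X,V),M,(T,Y))'
Final: (((N,(R,W,K,B)),X,V),M,(T,Y));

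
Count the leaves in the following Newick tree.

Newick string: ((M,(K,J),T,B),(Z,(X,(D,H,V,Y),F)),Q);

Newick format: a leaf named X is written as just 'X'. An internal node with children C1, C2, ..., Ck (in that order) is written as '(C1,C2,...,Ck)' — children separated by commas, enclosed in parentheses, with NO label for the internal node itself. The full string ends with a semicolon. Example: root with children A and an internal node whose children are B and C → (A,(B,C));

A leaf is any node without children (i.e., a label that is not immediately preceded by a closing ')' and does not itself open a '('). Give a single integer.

Answer: 13

Derivation:
Newick: ((M,(K,J),T,B),(Z,(X,(D,H,V,Y),F)),Q);
Scan left-to-right; a leaf is any maximal label run not followed by '(':
  pos 2: leaf 'M' → count = 1
  pos 5: leaf 'K' → count = 2
  pos 7: leaf 'J' → count = 3
  pos 10: leaf 'T' → count = 4
  pos 12: leaf 'B' → count = 5
  pos 16: leaf 'Z' → count = 6
  pos 19: leaf 'X' → count = 7
  pos 22: leaf 'D' → count = 8
  pos 24: leaf 'H' → count = 9
  pos 26: leaf 'V' → count = 10
  pos 28: leaf 'Y' → count = 11
  pos 31: leaf 'F' → count = 12
  pos 35: leaf 'Q' → count = 13
Total leaves: 13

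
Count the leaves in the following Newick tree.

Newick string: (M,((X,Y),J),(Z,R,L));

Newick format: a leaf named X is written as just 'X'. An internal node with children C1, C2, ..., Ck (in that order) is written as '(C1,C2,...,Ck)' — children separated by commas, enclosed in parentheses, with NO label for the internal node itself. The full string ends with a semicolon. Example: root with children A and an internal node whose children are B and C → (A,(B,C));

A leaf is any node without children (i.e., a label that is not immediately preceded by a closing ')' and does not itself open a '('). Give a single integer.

Newick: (M,((X,Y),J),(Z,R,L));
Scan left-to-right; a leaf is any maximal label run not followed by '(':
  pos 1: leaf 'M' → count = 1
  pos 5: leaf 'X' → count = 2
  pos 7: leaf 'Y' → count = 3
  pos 10: leaf 'J' → count = 4
  pos 14: leaf 'Z' → count = 5
  pos 16: leaf 'R' → count = 6
  pos 18: leaf 'L' → count = 7
Total leaves: 7

Answer: 7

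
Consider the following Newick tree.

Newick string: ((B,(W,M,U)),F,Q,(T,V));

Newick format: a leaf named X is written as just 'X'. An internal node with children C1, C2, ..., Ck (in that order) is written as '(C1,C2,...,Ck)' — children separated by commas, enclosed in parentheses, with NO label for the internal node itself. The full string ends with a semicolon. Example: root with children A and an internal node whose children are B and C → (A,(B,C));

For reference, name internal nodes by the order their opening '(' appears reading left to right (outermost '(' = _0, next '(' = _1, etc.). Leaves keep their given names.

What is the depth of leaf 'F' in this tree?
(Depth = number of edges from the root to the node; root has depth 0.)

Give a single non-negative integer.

Newick: ((B,(W,M,U)),F,Q,(T,V));
Naming internals by '(' encounter order: outermost '(' = _0, next = _1, ...
Query node: F
Path from root: _0 -> F
Depth of F: 1 (number of edges from root)

Answer: 1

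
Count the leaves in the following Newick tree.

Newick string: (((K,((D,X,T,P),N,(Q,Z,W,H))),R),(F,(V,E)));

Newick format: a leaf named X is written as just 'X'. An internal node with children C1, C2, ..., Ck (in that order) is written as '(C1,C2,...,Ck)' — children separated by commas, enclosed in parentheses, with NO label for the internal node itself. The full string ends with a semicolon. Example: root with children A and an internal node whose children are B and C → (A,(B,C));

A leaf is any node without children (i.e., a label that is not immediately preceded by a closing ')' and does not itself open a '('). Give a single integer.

Newick: (((K,((D,X,T,P),N,(Q,Z,W,H))),R),(F,(V,E)));
Scan left-to-right; a leaf is any maximal label run not followed by '(':
  pos 3: leaf 'K' → count = 1
  pos 7: leaf 'D' → count = 2
  pos 9: leaf 'X' → count = 3
  pos 11: leaf 'T' → count = 4
  pos 13: leaf 'P' → count = 5
  pos 16: leaf 'N' → count = 6
  pos 19: leaf 'Q' → count = 7
  pos 21: leaf 'Z' → count = 8
  pos 23: leaf 'W' → count = 9
  pos 25: leaf 'H' → count = 10
  pos 30: leaf 'R' → count = 11
  pos 34: leaf 'F' → count = 12
  pos 37: leaf 'V' → count = 13
  pos 39: leaf 'E' → count = 14
Total leaves: 14

Answer: 14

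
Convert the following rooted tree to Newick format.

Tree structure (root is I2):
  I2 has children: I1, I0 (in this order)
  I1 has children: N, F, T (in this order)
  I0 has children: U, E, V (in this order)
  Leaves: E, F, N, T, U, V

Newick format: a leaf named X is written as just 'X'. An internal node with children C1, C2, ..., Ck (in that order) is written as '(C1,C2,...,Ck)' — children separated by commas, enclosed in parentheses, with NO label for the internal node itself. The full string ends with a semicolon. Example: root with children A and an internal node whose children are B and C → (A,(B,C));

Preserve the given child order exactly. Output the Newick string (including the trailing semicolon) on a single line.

Answer: ((N,F,T),(U,E,V));

Derivation:
internal I2 with children ['I1', 'I0']
  internal I1 with children ['N', 'F', 'T']
    leaf 'N' → 'N'
    leaf 'F' → 'F'
    leaf 'T' → 'T'
  → '(N,F,T)'
  internal I0 with children ['U', 'E', 'V']
    leaf 'U' → 'U'
    leaf 'E' → 'E'
    leaf 'V' → 'V'
  → '(U,E,V)'
→ '((N,F,T),(U,E,V))'
Final: ((N,F,T),(U,E,V));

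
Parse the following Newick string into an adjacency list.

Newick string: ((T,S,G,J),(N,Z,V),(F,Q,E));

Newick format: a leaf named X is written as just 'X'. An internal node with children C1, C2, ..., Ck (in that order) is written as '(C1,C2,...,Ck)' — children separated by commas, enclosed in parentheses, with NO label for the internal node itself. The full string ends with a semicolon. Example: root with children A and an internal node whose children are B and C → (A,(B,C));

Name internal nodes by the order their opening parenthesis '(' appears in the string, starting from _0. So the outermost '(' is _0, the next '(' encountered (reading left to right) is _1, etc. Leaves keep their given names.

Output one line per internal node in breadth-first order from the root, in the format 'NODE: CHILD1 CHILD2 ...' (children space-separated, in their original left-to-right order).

Input: ((T,S,G,J),(N,Z,V),(F,Q,E));
Scanning left-to-right, naming '(' by encounter order:
  pos 0: '(' -> open internal node _0 (depth 1)
  pos 1: '(' -> open internal node _1 (depth 2)
  pos 9: ')' -> close internal node _1 (now at depth 1)
  pos 11: '(' -> open internal node _2 (depth 2)
  pos 17: ')' -> close internal node _2 (now at depth 1)
  pos 19: '(' -> open internal node _3 (depth 2)
  pos 25: ')' -> close internal node _3 (now at depth 1)
  pos 26: ')' -> close internal node _0 (now at depth 0)
Total internal nodes: 4
BFS adjacency from root:
  _0: _1 _2 _3
  _1: T S G J
  _2: N Z V
  _3: F Q E

Answer: _0: _1 _2 _3
_1: T S G J
_2: N Z V
_3: F Q E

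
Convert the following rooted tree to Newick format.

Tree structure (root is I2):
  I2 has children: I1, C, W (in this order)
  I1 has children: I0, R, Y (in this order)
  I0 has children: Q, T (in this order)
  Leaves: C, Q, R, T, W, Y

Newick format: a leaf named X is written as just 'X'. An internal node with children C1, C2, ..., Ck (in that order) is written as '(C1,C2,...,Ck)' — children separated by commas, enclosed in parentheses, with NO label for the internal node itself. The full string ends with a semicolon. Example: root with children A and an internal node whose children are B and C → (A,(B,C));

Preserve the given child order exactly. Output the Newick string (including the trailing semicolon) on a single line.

internal I2 with children ['I1', 'C', 'W']
  internal I1 with children ['I0', 'R', 'Y']
    internal I0 with children ['Q', 'T']
      leaf 'Q' → 'Q'
      leaf 'T' → 'T'
    → '(Q,T)'
    leaf 'R' → 'R'
    leaf 'Y' → 'Y'
  → '((Q,T),R,Y)'
  leaf 'C' → 'C'
  leaf 'W' → 'W'
→ '(((Q,T),R,Y),C,W)'
Final: (((Q,T),R,Y),C,W);

Answer: (((Q,T),R,Y),C,W);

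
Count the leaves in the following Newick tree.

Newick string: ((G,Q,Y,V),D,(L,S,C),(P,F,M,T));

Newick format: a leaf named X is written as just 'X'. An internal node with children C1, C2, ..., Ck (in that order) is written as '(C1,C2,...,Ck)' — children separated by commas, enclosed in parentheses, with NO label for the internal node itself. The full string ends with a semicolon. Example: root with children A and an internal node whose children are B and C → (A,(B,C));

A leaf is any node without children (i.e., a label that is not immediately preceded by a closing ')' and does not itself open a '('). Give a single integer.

Answer: 12

Derivation:
Newick: ((G,Q,Y,V),D,(L,S,C),(P,F,M,T));
Scan left-to-right; a leaf is any maximal label run not followed by '(':
  pos 2: leaf 'G' → count = 1
  pos 4: leaf 'Q' → count = 2
  pos 6: leaf 'Y' → count = 3
  pos 8: leaf 'V' → count = 4
  pos 11: leaf 'D' → count = 5
  pos 14: leaf 'L' → count = 6
  pos 16: leaf 'S' → count = 7
  pos 18: leaf 'C' → count = 8
  pos 22: leaf 'P' → count = 9
  pos 24: leaf 'F' → count = 10
  pos 26: leaf 'M' → count = 11
  pos 28: leaf 'T' → count = 12
Total leaves: 12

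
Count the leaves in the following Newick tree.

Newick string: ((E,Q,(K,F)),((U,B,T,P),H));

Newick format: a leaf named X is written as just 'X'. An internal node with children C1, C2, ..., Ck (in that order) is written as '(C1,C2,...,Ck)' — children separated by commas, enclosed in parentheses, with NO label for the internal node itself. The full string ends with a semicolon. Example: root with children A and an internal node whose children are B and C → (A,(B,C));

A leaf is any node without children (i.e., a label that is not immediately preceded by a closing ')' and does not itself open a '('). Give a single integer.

Answer: 9

Derivation:
Newick: ((E,Q,(K,F)),((U,B,T,P),H));
Scan left-to-right; a leaf is any maximal label run not followed by '(':
  pos 2: leaf 'E' → count = 1
  pos 4: leaf 'Q' → count = 2
  pos 7: leaf 'K' → count = 3
  pos 9: leaf 'F' → count = 4
  pos 15: leaf 'U' → count = 5
  pos 17: leaf 'B' → count = 6
  pos 19: leaf 'T' → count = 7
  pos 21: leaf 'P' → count = 8
  pos 24: leaf 'H' → count = 9
Total leaves: 9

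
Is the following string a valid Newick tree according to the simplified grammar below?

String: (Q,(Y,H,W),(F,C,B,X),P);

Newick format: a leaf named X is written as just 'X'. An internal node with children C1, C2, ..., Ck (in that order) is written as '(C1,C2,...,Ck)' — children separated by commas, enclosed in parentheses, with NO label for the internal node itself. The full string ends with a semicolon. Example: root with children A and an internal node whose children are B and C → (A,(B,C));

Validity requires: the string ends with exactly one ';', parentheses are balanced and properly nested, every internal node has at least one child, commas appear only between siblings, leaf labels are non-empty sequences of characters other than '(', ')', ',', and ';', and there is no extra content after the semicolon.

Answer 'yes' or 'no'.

Input: (Q,(Y,H,W),(F,C,B,X),P);
Paren balance: 3 '(' vs 3 ')' OK
Ends with single ';': True
Full parse: OK
Valid: True

Answer: yes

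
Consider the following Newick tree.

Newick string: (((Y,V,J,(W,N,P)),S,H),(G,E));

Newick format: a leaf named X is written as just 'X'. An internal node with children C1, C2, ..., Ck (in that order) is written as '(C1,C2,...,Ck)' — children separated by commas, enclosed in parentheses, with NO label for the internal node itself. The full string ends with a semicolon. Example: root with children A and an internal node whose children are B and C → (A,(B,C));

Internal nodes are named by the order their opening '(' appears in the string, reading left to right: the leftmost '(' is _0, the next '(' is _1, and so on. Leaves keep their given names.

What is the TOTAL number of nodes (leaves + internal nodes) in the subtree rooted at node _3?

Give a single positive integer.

Answer: 4

Derivation:
Newick: (((Y,V,J,(W,N,P)),S,H),(G,E));
Locate _3: it is the '(' at position 9 (the 4th '(' reading left to right).
Query: subtree rooted at _3
_3: subtree_size = 1 + 3
  W: subtree_size = 1 + 0
  N: subtree_size = 1 + 0
  P: subtree_size = 1 + 0
Total subtree size of _3: 4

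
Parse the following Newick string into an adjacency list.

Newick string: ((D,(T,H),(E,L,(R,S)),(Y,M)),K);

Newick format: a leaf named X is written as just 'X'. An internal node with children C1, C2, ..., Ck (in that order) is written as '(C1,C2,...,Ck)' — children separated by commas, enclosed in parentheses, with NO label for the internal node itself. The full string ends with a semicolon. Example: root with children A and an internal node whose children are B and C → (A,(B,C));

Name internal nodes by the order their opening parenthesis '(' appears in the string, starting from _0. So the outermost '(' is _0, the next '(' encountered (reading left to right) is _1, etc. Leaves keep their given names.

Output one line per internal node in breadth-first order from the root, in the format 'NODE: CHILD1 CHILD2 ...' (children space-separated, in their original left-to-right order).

Input: ((D,(T,H),(E,L,(R,S)),(Y,M)),K);
Scanning left-to-right, naming '(' by encounter order:
  pos 0: '(' -> open internal node _0 (depth 1)
  pos 1: '(' -> open internal node _1 (depth 2)
  pos 4: '(' -> open internal node _2 (depth 3)
  pos 8: ')' -> close internal node _2 (now at depth 2)
  pos 10: '(' -> open internal node _3 (depth 3)
  pos 15: '(' -> open internal node _4 (depth 4)
  pos 19: ')' -> close internal node _4 (now at depth 3)
  pos 20: ')' -> close internal node _3 (now at depth 2)
  pos 22: '(' -> open internal node _5 (depth 3)
  pos 26: ')' -> close internal node _5 (now at depth 2)
  pos 27: ')' -> close internal node _1 (now at depth 1)
  pos 30: ')' -> close internal node _0 (now at depth 0)
Total internal nodes: 6
BFS adjacency from root:
  _0: _1 K
  _1: D _2 _3 _5
  _2: T H
  _3: E L _4
  _5: Y M
  _4: R S

Answer: _0: _1 K
_1: D _2 _3 _5
_2: T H
_3: E L _4
_5: Y M
_4: R S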